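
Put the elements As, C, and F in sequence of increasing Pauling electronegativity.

As < C < F

C is in period 2, group 14; F is in period 2, group 17; As is in period 4, group 15.
Electronegativity increases across a period and decreases down a group, tracking effective nuclear charge and atomic size.
These span different periods and groups, so the two trends combine.
C > As: period and group pull opposite ways; the down-group shift dominates (2.55 vs 2.18).
F > C: both are in period 2; the period trend gives F the larger value.
Tabulated electronegativity (Pauling): C 2.55, F 3.98, As 2.18.
So from lowest to highest: As < C < F.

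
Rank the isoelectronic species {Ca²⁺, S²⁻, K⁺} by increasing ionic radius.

All of these have 18 electrons, so size is governed by nuclear charge alone: the more protons, the stronger the pull on the same electron cloud, and the smaller the ion.
Nuclear charges: Ca²⁺ (Z=20), K⁺ (Z=19), S²⁻ (Z=16).
Smallest to largest: Ca²⁺ < K⁺ < S²⁻.

Ca²⁺ < K⁺ < S²⁻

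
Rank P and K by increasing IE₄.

After 3 electrons have been removed, what remains? P³⁺ still has 2 valence electrons; K³⁺ is already 2 electrons into the core.
Breaking into a closed-shell core is much more expensive than removing a leftover valence electron — K has the largest IE_4 here.
Tabulated IE_4 (kJ/mol): P 4964, K 5877.
Hence IE_4: P < K.

P, K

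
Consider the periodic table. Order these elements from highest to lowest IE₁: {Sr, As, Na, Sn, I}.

I > As > Sn > Sr > Na

IE₁ increases left→right with effective nuclear charge and decreases top→bottom as the valence shell moves farther out.
Here both period and group differ, so the two effects have to be weighed against each other.
Sr > Na: the two effects oppose for this pair; the across-period effect wins (550 vs 496 kJ/mol).
Sn > Sr: Sn lies to the right of Sr in period 5, so the across-period effect alone puts Sn higher.
As > Sn: relative to Sn, both the across-period and down-group shifts push As's first ionization energy up.
I > As: the two effects oppose for this pair; the across-period effect wins (1008 vs 947 kJ/mol).
Tabulated first ionization energy (kJ/mol): Na 496, As 947, Sr 550, Sn 709, I 1008.
So from highest to lowest: I > As > Sn > Sr > Na.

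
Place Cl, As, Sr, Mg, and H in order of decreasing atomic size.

Sr, Mg, As, Cl, H

H is in period 1, group 1; Mg is in period 3, group 2; Cl is in period 3, group 17; As is in period 4, group 15; Sr is in period 5, group 2.
Across a period the added protons contract the valence shell; down a group each new principal shell makes the atom larger.
These span different periods and groups, so the two trends combine.
Cl > H: period and group pull opposite ways; the down-group shift dominates (99 vs 32 pm).
As > Cl: relative to Cl, both the across-period and down-group shifts push As's atomic radius up.
Mg > As: period and group pull opposite ways; the across-period shift dominates (139 vs 121 pm).
Sr > Mg: they share group 2; the group trend gives Sr the larger value.
For reference (pm): H 32, Mg 139, Cl 99, As 121, Sr 185.
So from largest to smallest: Sr > Mg > As > Cl > H.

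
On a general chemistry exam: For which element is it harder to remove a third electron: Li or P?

Li

The third ionization energy removes an electron from the +2 ion. For each element: Li²⁺ is already 1 electron into the core; P²⁺ still has 3 valence electrons.
Core electrons are held far more tightly than valence electrons, so Li tops the IE_3 order.
Tabulated IE_3 (kJ/mol): Li 11815, P 2914.
So the third ionization energies run P < Li.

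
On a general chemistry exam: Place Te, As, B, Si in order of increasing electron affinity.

B < As < Si < Te

B is in period 2, group 13; Si is in period 3, group 14; As is in period 4, group 15; Te is in period 5, group 16.
Adding an electron releases more energy for atoms nearer the top right (short of the noble gases).
A diagonal step moves right (one effect) and down (the opposite effect) at once.
As > B: the two effects oppose for this pair; the across-period effect wins (78 vs 27 kJ/mol).
Si > As: period and group pull opposite ways; the down-group shift dominates (134 vs 78 kJ/mol).
Te > Si: the two effects oppose for this pair; the across-period effect wins (190 vs 134 kJ/mol).
Approximate values (kJ/mol): B 27, Si 134, As 78, Te 190.
So from lowest to highest: B < As < Si < Te.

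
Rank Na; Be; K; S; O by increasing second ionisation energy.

Be < S < K < O < Na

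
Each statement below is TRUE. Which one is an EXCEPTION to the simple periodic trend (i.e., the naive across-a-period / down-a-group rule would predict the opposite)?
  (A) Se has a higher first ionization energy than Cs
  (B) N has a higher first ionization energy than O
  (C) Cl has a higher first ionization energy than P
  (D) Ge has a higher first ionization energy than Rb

The general trend: first ionization energy increases across a period and decreases down a group.
(A) Se (period 4, group 16) vs Cs (period 6, group 1): the stated order agrees with the simple trend.
(B) N (period 2, group 15) vs O (period 2, group 16): the stated order contradicts the simple trend.
(C) Cl (period 3, group 17) vs P (period 3, group 15): the stated order agrees with the simple trend.
(D) Ge (period 4, group 14) vs Rb (period 5, group 1): the stated order agrees with the simple trend.
The exception is (B): pairing an electron in O's 2p⁴ costs repulsion energy, so O ionizes more easily than half-filled N (2p³).

(B)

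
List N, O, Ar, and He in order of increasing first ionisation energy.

O, N, Ar, He

He is in period 1, group 18; N is in period 2, group 15; O is in period 2, group 16; Ar is in period 3, group 18.
Across a period the outer electron is held more tightly (higher IE₁); down a group it sits in a higher shell, more shielded, and comes off more easily.
Here both period and group differ, so the two effects have to be weighed against each other.
N > O: this pair runs against the simple trend — see the exception note.
Ar > N: the two effects oppose for this pair; the across-period effect wins (1521 vs 1402 kJ/mol).
He > Ar: He sits above Ar in group 18, so the down-group effect alone puts He higher.
Note the exception: N has a higher first ionization energy than O, contrary to the simple trend — pairing an electron in O's 2p⁴ costs repulsion energy, so O ionizes more easily than half-filled N (2p³).
For reference (kJ/mol): He 2372, N 1402, O 1314, Ar 1521.
So from lowest to highest: O < N < Ar < He.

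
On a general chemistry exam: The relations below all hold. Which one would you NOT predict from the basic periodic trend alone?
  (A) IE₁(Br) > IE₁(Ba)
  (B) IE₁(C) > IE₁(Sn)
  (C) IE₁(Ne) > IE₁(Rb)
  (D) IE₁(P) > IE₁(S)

(D)

The general trend: first ionization energy increases across a period and decreases down a group.
(A) Br (period 4, group 17) vs Ba (period 6, group 2): the stated order agrees with the simple trend.
(B) C (period 2, group 14) vs Sn (period 5, group 14): the stated order agrees with the simple trend.
(C) Ne (period 2, group 18) vs Rb (period 5, group 1): the stated order agrees with the simple trend.
(D) P (period 3, group 15) vs S (period 3, group 16): the stated order contradicts the simple trend.
The exception is (D): S (3p⁴) ionizes more easily than half-filled P (3p³) because the paired 3p electron in S is pushed out by e⁻–e⁻ repulsion.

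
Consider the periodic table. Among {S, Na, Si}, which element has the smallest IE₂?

IE_2 is the cost of taking one more electron from the +1 cation: S⁺ still has 5 valence electrons; Na⁺ is the bare [Ne] core; Si⁺ still has 3 valence electrons.
Core electrons are held far more tightly than valence electrons, so Na tops the IE_2 order.
Valence configurations: S⁺ [Ne]3s²3p³, Si⁺ [Ne]3s²3p¹.
Tabulated IE_2 (kJ/mol): S 2252, Na 4562, Si 1577.
Hence IE_2: Si < S < Na.

Si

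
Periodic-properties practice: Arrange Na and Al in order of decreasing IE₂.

Na > Al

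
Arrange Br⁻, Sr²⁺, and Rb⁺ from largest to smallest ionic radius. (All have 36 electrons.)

Br⁻ > Rb⁺ > Sr²⁺

All of these have 36 electrons, so size is governed by nuclear charge alone: the more protons, the stronger the pull on the same electron cloud, and the smaller the ion.
Nuclear charges: Sr²⁺ (Z=38), Rb⁺ (Z=37), Br⁻ (Z=35).
Largest to smallest: Br⁻ > Rb⁺ > Sr²⁺.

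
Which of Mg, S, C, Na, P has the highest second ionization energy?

Na

IE_2 is the cost of taking one more electron from the +1 cation: Mg⁺ still has 1 valence electron; S⁺ still has 5 valence electrons; C⁺ still has 3 valence electrons; Na⁺ is the bare [Ne] core; P⁺ still has 4 valence electrons.
Breaking into a closed-shell core is much more expensive than removing a leftover valence electron — Na has the largest IE_2 here.
Valence configurations: Mg⁺ [Ne]3s¹, S⁺ [Ne]3s²3p³, C⁺ [He]2s²2p¹, P⁺ [Ne]3s²3p².
The numbers (kJ/mol): Mg 1451, S 2252, C 2353, Na 4562, P 1907.
So the second ionization energies run Mg < P < S < C < Na.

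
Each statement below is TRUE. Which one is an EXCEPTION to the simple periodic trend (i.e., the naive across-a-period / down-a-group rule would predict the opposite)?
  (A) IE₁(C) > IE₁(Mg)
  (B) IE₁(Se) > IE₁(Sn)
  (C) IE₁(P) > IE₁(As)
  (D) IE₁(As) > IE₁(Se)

The general trend: first ionization energy increases across a period and decreases down a group.
(A) C (period 2, group 14) vs Mg (period 3, group 2): the stated order agrees with the simple trend.
(B) Se (period 4, group 16) vs Sn (period 5, group 14): the stated order agrees with the simple trend.
(C) P (period 3, group 15) vs As (period 4, group 15): the stated order agrees with the simple trend.
(D) As (period 4, group 15) vs Se (period 4, group 16): the stated order contradicts the simple trend.
The exception is (D): Se (4p⁴) ionizes more easily than half-filled As (4p³).

(D)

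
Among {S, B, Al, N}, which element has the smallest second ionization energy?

The second ionization energy removes an electron from the +1 ion. For each element: S⁺ still has 5 valence electrons; B⁺ still has 2 valence electrons; Al⁺ still has 2 valence electrons; N⁺ still has 4 valence electrons.
All are still removing valence electrons, so compare the +1 ions as you would atoms: IE_2 generally rises across a period (higher Z_eff) and falls down a group (larger shell), subject to the usual subshell exceptions.
Valence configurations: S⁺ [Ne]3s²3p³, B⁺ [He]2s², Al⁺ [Ne]3s², N⁺ [He]2s²2p².
Tabulated IE_2 (kJ/mol): S 2252, B 2427, Al 1817, N 2856.
Overall IE_2 order: Al < S < B < N.

Al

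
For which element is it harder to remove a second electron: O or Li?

Li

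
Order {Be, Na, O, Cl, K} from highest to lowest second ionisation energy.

Na, O, K, Cl, Be

IE_2 is the cost of taking one more electron from the +1 cation: Be⁺ still has 1 valence electron; Na⁺ is the bare [Ne] core; O⁺ still has 5 valence electrons; Cl⁺ still has 6 valence electrons; K⁺ is the bare [Ar] core.
Usually core removal costs more than valence removal, but here the competition is close: a tightly held n=2 valence electron can cost more to remove than an n=3 core electron, so the actual values have to decide it.
Valence configurations: Be⁺ [He]2s¹, O⁺ [He]2s²2p³, Cl⁺ [Ne]3s²3p⁴.
The numbers (kJ/mol): Be 1757, Na 4562, O 3388, Cl 2298, K 3052.
Putting it together, IE_2: Be < Cl < K < O < Na.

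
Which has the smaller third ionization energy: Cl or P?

IE_3 is the cost of taking one more electron from the +2 cation: Cl²⁺ still has 5 valence electrons; P²⁺ still has 3 valence electrons.
All are still removing valence electrons, so compare the +2 ions as you would atoms: IE_3 generally rises across a period (higher Z_eff) and falls down a group (larger shell), subject to the usual subshell exceptions.
Valence configurations: Cl²⁺ [Ne]3s²3p³, P²⁺ [Ne]3s²3p¹.
Approximate IE_3 values (kJ/mol): Cl 3822, P 2914.
So the third ionization energies run P < Cl.

P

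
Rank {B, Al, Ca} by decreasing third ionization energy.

After 2 electrons have been removed, what remains? B²⁺ still has 1 valence electron; Al²⁺ still has 1 valence electron; Ca²⁺ is the bare [Ar] core.
Breaking into a closed-shell core is much more expensive than removing a leftover valence electron — Ca has the largest IE_3 here.
Valence configurations: B²⁺ [He]2s¹, Al²⁺ [Ne]3s¹.
The numbers (kJ/mol): B 3660, Al 2745, Ca 4912.
So the third ionization energies run Al < B < Ca.

Ca > B > Al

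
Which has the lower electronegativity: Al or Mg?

Mg

Electronegativity increases across a period and decreases down a group, tracking effective nuclear charge and atomic size.
All lie in period 3, so electronegativity increases left to right.
So Mg has the lower electronegativity (Mg < Al).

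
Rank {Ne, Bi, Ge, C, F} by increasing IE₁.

Bi < Ge < C < F < Ne

C is in period 2, group 14; F is in period 2, group 17; Ne is in period 2, group 18; Ge is in period 4, group 14; Bi is in period 6, group 15.
Across a period the outer electron is held more tightly (higher IE₁); down a group it sits in a higher shell, more shielded, and comes off more easily.
These span different periods and groups, so the two trends combine.
Ge > Bi: the two effects oppose for this pair; the down-group effect wins (762 vs 703 kJ/mol).
C > Ge: C sits above Ge in group 14, so the down-group effect alone puts C higher.
F > C: F lies to the right of C in period 2, so the across-period effect alone puts F higher.
Ne > F: Ne lies to the right of F in period 2, so the across-period effect alone puts Ne higher.
Approximate values (kJ/mol): C 1086, F 1681, Ne 2081, Ge 762, Bi 703.
So from lowest to highest: Bi < Ge < C < F < Ne.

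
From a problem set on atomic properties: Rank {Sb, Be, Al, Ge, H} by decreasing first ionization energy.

H, Be, Sb, Ge, Al

Across a period the outer electron is held more tightly (higher IE₁); down a group it sits in a higher shell, more shielded, and comes off more easily.
A diagonal step moves right (one effect) and down (the opposite effect) at once.
Ge > Al: period and group pull opposite ways; the across-period shift dominates (762 vs 578 kJ/mol).
Sb > Ge: the two effects oppose for this pair; the across-period effect wins (831 vs 762 kJ/mol).
Be > Sb: period and group pull opposite ways; the down-group shift dominates (900 vs 831 kJ/mol).
H > Be: period and group pull opposite ways; the down-group shift dominates (1312 vs 900 kJ/mol).
For reference (kJ/mol): H 1312, Be 900, Al 578, Ge 762, Sb 831.
So from highest to lowest: H > Be > Sb > Ge > Al.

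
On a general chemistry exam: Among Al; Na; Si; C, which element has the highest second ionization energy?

The second ionization energy removes an electron from the +1 ion. For each element: Al⁺ still has 2 valence electrons; Na⁺ is the bare [Ne] core; Si⁺ still has 3 valence electrons; C⁺ still has 3 valence electrons.
Core electrons are held far more tightly than valence electrons, so Na tops the IE_2 order.
Valence configurations: Al⁺ [Ne]3s², Si⁺ [Ne]3s²3p¹, C⁺ [He]2s²2p¹.
Si⁺ loses a lone 3p electron whereas Al⁺ must break into a filled 3s² pair, so IE_2(Al) > IE_2(Si) even though Si has the higher nuclear charge.
The numbers (kJ/mol): Al 1817, Na 4562, Si 1577, C 2353.
So the second ionization energies run Si < Al < C < Na.

Na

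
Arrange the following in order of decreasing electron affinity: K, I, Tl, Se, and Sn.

I, Se, Sn, K, Tl

K is in period 4, group 1; Se is in period 4, group 16; Sn is in period 5, group 14; I is in period 5, group 17; Tl is in period 6, group 13.
EA tends to increase across a period and decrease down a group, though the pattern is less regular than for IE or radius.
Neither a single period nor a single group — weigh both effects.
K > Tl: the two effects oppose for this pair; the down-group effect wins (48 vs 19 kJ/mol).
Sn > K: the two effects oppose for this pair; the across-period effect wins (107 vs 48 kJ/mol).
Se > Sn: relative to Sn, both the across-period and down-group shifts push Se's electron affinity up.
I > Se: the two effects oppose for this pair; the across-period effect wins (295 vs 195 kJ/mol).
Approximate values (kJ/mol): K 48, Se 195, Sn 107, I 295, Tl 19.
So from highest to lowest: I > Se > Sn > K > Tl.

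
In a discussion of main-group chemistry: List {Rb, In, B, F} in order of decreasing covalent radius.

Rb, In, B, F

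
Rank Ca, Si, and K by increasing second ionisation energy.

Ca, Si, K

The second ionization energy removes an electron from the +1 ion. For each element: Ca⁺ still has 1 valence electron; Si⁺ still has 3 valence electrons; K⁺ is the bare [Ar] core.
Pulling an electron out of a noble-gas core costs far more than removing a remaining valence electron, so K sits at the high end of IE_2.
Valence configurations: Ca⁺ [Ar]4s¹, Si⁺ [Ne]3s²3p¹.
Tabulated IE_2 (kJ/mol): Ca 1145, Si 1577, K 3052.
Hence IE_2: Ca < Si < K.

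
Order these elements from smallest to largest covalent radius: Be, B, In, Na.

B < Be < In < Na

Across a period the added protons contract the valence shell; down a group each new principal shell makes the atom larger.
Here both period and group differ, so the two effects have to be weighed against each other.
Be > B: Be lies to the left of B in period 2, so the across-period effect alone puts Be larger.
In > Be: period and group pull opposite ways; the down-group shift dominates (142 vs 102 pm).
Na > In: the two effects oppose for this pair; the across-period effect wins (155 vs 142 pm).
Tabulated atomic radius (pm): Be 102, B 85, Na 155, In 142.
So from smallest to largest: B < Be < In < Na.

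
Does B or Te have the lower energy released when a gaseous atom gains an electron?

B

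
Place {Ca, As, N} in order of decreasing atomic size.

Ca > As > N

N is in period 2, group 15; Ca is in period 4, group 2; As is in period 4, group 15.
Atomic radius shrinks across a period as nuclear charge pulls the same shell inward, and grows down a group as new shells are added.
Here both period and group differ, so the two effects have to be weighed against each other.
As > N: they share group 15; the group trend gives As the larger value.
Ca > As: Ca lies to the left of As in period 4, so the across-period effect alone puts Ca larger.
Approximate values (pm): N 71, Ca 171, As 121.
So from largest to smallest: Ca > As > N.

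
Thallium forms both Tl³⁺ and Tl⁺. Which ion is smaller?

Both ions have Z = 81 protons, but Tl³⁺ has lost more electrons, so its remaining electrons feel a larger effective nuclear charge per electron and are pulled in more tightly.
Higher positive charge → smaller ion, so Tl⁺ > Tl³⁺.

Tl³⁺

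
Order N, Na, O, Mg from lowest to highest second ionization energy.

Mg < N < O < Na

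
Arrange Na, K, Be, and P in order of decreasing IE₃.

Be > Na > K > P

Consider each +2 ion: Na²⁺ is already 1 electron into the core; K²⁺ is already 1 electron into the core; Be²⁺ is the bare [He] core; P²⁺ still has 3 valence electrons.
Breaking into a closed-shell core is much more expensive than removing a leftover valence electron — K, Na and Be have the largest IE_3 here.
Approximate IE_3 values (kJ/mol): Na 6910, K 4420, Be 14849, P 2914.
Hence IE_3: P < K < Na < Be.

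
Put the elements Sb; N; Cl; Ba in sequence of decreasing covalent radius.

Ba > Sb > Cl > N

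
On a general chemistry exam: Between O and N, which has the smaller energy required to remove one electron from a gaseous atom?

Removing the outermost electron gets harder across a period and easier down a group.
All lie in period 2; the across-period trend (first ionization energy increases left to right) applies, with the exception below.
Note the exception: N has a higher first ionization energy than O, contrary to the simple trend — pairing an electron in O's 2p⁴ costs repulsion energy, so O ionizes more easily than half-filled N (2p³).
Tabulated first ionization energy (kJ/mol): N 1402, O 1314.
So O has the smaller energy required to remove one electron from a gaseous atom (O < N).

O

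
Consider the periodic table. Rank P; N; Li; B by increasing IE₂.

P, B, N, Li

After 1 electron has been removed, what remains? P⁺ still has 4 valence electrons; N⁺ still has 4 valence electrons; Li⁺ is the bare [He] core; B⁺ still has 2 valence electrons.
Breaking into a closed-shell core is much more expensive than removing a leftover valence electron — Li has the largest IE_2 here.
Valence configurations: P⁺ [Ne]3s²3p², N⁺ [He]2s²2p², B⁺ [He]2s².
Approximate IE_2 values (kJ/mol): P 1907, N 2856, Li 7298, B 2427.
So the second ionization energies run P < B < N < Li.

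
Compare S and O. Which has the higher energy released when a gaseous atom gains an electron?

S

O is in period 2, group 16; S is in period 3, group 16.
Atoms with high Z_eff and room in the valence shell (especially the halogens) have the most exothermic electron affinities.
All are in group 16; the group trend (electron affinity increases up the group) applies, with the exception below.
Note the exception: S has a higher electron affinity than O, contrary to the simple trend — the compact 2p subshell of O repels the added electron more than S's larger 3p does.
Approximate values (kJ/mol): O 141, S 200.
So S has the higher energy released when a gaseous atom gains an electron (S > O).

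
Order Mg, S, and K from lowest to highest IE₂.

Mg < S < K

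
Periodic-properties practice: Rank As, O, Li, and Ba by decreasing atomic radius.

Ba > Li > As > O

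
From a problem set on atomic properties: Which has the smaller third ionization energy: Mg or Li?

Consider each +2 ion: Mg²⁺ is the bare [Ne] core; Li²⁺ is already 1 electron into the core.
All of these are removing an electron from a noble-gas core or deeper; the smaller core (lower principal quantum number) is held far more tightly, and within a period the higher nuclear charge binds the same core more tightly.
Tabulated IE_3 (kJ/mol): Mg 7733, Li 11815.
Putting it together, IE_3: Mg < Li.

Mg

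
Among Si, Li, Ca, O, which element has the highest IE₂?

The second ionization energy removes an electron from the +1 ion. For each element: Si⁺ still has 3 valence electrons; Li⁺ is the bare [He] core; Ca⁺ still has 1 valence electron; O⁺ still has 5 valence electrons.
Core electrons are held far more tightly than valence electrons, so Li tops the IE_2 order.
Valence configurations: Si⁺ [Ne]3s²3p¹, Ca⁺ [Ar]4s¹, O⁺ [He]2s²2p³.
Approximate IE_2 values (kJ/mol): Si 1577, Li 7298, Ca 1145, O 3388.
Overall IE_2 order: Ca < Si < O < Li.

Li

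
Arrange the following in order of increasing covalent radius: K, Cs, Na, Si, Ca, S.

S, Si, Na, Ca, K, Cs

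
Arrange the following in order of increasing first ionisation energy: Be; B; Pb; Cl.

Pb < B < Be < Cl

Be is in period 2, group 2; B is in period 2, group 13; Cl is in period 3, group 17; Pb is in period 6, group 14.
Across a period the outer electron is held more tightly (higher IE₁); down a group it sits in a higher shell, more shielded, and comes off more easily.
Here both period and group differ, so the two effects have to be weighed against each other.
B > Pb: period and group pull opposite ways; the down-group shift dominates (801 vs 716 kJ/mol).
Be > B: this pair runs against the simple trend — see the exception note.
Cl > Be: period and group pull opposite ways; the across-period shift dominates (1251 vs 900 kJ/mol).
Note the exception: Be has a higher first ionization energy than B, contrary to the simple trend — removing B's lone 2p electron is easier than breaking Be's filled 2s².
Tabulated first ionization energy (kJ/mol): Be 900, B 801, Cl 1251, Pb 716.
So from lowest to highest: Pb < B < Be < Cl.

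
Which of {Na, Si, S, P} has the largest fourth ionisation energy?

Na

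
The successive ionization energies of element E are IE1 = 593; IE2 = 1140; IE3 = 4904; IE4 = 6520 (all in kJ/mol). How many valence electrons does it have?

2

Look for the largest jump between consecutive ionization energies: IE3/IE2 ≈ 4.3, far larger than any earlier ratio.
That jump marks the point where a core electron is being removed. So the atom has 2 valence electrons.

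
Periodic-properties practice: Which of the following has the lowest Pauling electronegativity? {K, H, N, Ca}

H is in period 1, group 1; N is in period 2, group 15; K is in period 4, group 1; Ca is in period 4, group 2.
Smaller atoms with higher effective nuclear charge are more electronegative.
Here both period and group differ, so the two effects have to be weighed against each other.
Ca > K: Ca lies to the right of K in period 4, so the across-period effect alone puts Ca higher.
H > Ca: period and group pull opposite ways; the down-group shift dominates (2.20 vs 1.00).
N > H: the two effects oppose for this pair; the across-period effect wins (3.04 vs 2.20).
Tabulated electronegativity (Pauling): H 2.20, N 3.04, K 0.82, Ca 1.00.
The lowest Pauling electronegativity among these belongs to K.

K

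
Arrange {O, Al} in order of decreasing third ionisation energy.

O, Al

Consider each +2 ion: O²⁺ still has 4 valence electrons; Al²⁺ still has 1 valence electron.
All are still removing valence electrons, so compare the +2 ions as you would atoms: IE_3 generally rises across a period (higher Z_eff) and falls down a group (larger shell), subject to the usual subshell exceptions.
Valence configurations: O²⁺ [He]2s²2p², Al²⁺ [Ne]3s¹.
Approximate IE_3 values (kJ/mol): O 5300, Al 2745.
Putting it together, IE_3: Al < O.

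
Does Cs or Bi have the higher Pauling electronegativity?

Cs is in period 6, group 1; Bi is in period 6, group 15.
Smaller atoms with higher effective nuclear charge are more electronegative.
All lie in period 6, so electronegativity increases left to right.
So Bi has the higher Pauling electronegativity (Bi > Cs).

Bi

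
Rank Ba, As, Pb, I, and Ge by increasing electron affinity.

Ba < Pb < As < Ge < I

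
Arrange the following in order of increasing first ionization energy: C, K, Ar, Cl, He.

K < C < Cl < Ar < He

IE₁ increases left→right with effective nuclear charge and decreases top→bottom as the valence shell moves farther out.
Here both period and group differ, so the two effects have to be weighed against each other.
C > K: relative to K, both the across-period and down-group shifts push C's first ionization energy up.
Cl > C: period and group pull opposite ways; the across-period shift dominates (1251 vs 1086 kJ/mol).
Ar > Cl: Ar lies to the right of Cl in period 3, so the across-period effect alone puts Ar higher.
He > Ar: He sits above Ar in group 18, so the down-group effect alone puts He higher.
Approximate values (kJ/mol): He 2372, C 1086, Cl 1251, Ar 1521, K 419.
So from lowest to highest: K < C < Cl < Ar < He.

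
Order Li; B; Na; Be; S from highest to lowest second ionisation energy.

Li > Na > B > S > Be

After 1 electron has been removed, what remains? Li⁺ is the bare [He] core; B⁺ still has 2 valence electrons; Na⁺ is the bare [Ne] core; Be⁺ still has 1 valence electron; S⁺ still has 5 valence electrons.
Pulling an electron out of a noble-gas core costs far more than removing a remaining valence electron, so Na and Li sit at the high end of IE_2.
Valence configurations: B⁺ [He]2s², Be⁺ [He]2s¹, S⁺ [Ne]3s²3p³.
Tabulated IE_2 (kJ/mol): Li 7298, B 2427, Na 4562, Be 1757, S 2252.
Putting it together, IE_2: Be < S < B < Na < Li.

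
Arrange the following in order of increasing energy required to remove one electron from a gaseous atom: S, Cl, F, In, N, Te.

In, Te, S, Cl, N, F

N is in period 2, group 15; F is in period 2, group 17; S is in period 3, group 16; Cl is in period 3, group 17; In is in period 5, group 13; Te is in period 5, group 16.
Across a period the outer electron is held more tightly (higher IE₁); down a group it sits in a higher shell, more shielded, and comes off more easily.
Neither a single period nor a single group — weigh both effects.
Te > In: both are in period 5; the period trend gives Te the larger value.
S > Te: S sits above Te in group 16, so the down-group effect alone puts S higher.
Cl > S: both are in period 3; the period trend gives Cl the larger value.
N > Cl: the two effects oppose for this pair; the down-group effect wins (1402 vs 1251 kJ/mol).
F > N: both are in period 2; the period trend gives F the larger value.
Approximate values (kJ/mol): N 1402, F 1681, S 1000, Cl 1251, In 558, Te 869.
So from lowest to highest: In < Te < S < Cl < N < F.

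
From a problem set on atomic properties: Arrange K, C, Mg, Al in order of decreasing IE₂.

K > C > Al > Mg

The second ionization energy removes an electron from the +1 ion. For each element: K⁺ is the bare [Ar] core; C⁺ still has 3 valence electrons; Mg⁺ still has 1 valence electron; Al⁺ still has 2 valence electrons.
Breaking into a closed-shell core is much more expensive than removing a leftover valence electron — K has the largest IE_2 here.
Valence configurations: C⁺ [He]2s²2p¹, Mg⁺ [Ne]3s¹, Al⁺ [Ne]3s².
Tabulated IE_2 (kJ/mol): K 3052, C 2353, Mg 1451, Al 1817.
Putting it together, IE_2: Mg < Al < C < K.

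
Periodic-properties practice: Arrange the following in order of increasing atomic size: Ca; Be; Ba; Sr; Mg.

Be < Mg < Ca < Sr < Ba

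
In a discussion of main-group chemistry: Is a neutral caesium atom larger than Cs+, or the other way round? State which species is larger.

Forming Cs+ removes 1 electron from Cs. Fewer electrons for the same nuclear charge means less shielding and a higher Z_eff on the remaining electrons, and for main-group metals the entire outer shell is lost.
A cation is smaller than its parent atom: Cs+ < Cs.

Cs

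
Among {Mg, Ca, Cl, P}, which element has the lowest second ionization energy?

Ca

IE_2 is the cost of taking one more electron from the +1 cation: Mg⁺ still has 1 valence electron; Ca⁺ still has 1 valence electron; Cl⁺ still has 6 valence electrons; P⁺ still has 4 valence electrons.
All are still removing valence electrons, so compare the +1 ions as you would atoms: IE_2 generally rises across a period (higher Z_eff) and falls down a group (larger shell), subject to the usual subshell exceptions.
Valence configurations: Mg⁺ [Ne]3s¹, Ca⁺ [Ar]4s¹, Cl⁺ [Ne]3s²3p⁴, P⁺ [Ne]3s²3p².
Approximate IE_2 values (kJ/mol): Mg 1451, Ca 1145, Cl 2298, P 1907.
So the second ionization energies run Ca < Mg < P < Cl.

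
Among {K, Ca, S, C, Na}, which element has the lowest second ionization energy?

After 1 electron has been removed, what remains? K⁺ is the bare [Ar] core; Ca⁺ still has 1 valence electron; S⁺ still has 5 valence electrons; C⁺ still has 3 valence electrons; Na⁺ is the bare [Ne] core.
Pulling an electron out of a noble-gas core costs far more than removing a remaining valence electron, so K and Na sit at the high end of IE_2.
Valence configurations: Ca⁺ [Ar]4s¹, S⁺ [Ne]3s²3p³, C⁺ [He]2s²2p¹.
The numbers (kJ/mol): K 3052, Ca 1145, S 2252, C 2353, Na 4562.
Overall IE_2 order: Ca < S < C < K < Na.

Ca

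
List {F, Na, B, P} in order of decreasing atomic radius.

Atomic radius shrinks across a period as nuclear charge pulls the same shell inward, and grows down a group as new shells are added.
Neither a single period nor a single group — weigh both effects.
B > F: B lies to the left of F in period 2, so the across-period effect alone puts B larger.
P > B: the two effects oppose for this pair; the down-group effect wins (111 vs 85 pm).
Na > P: Na lies to the left of P in period 3, so the across-period effect alone puts Na larger.
Approximate values (pm): B 85, F 64, Na 155, P 111.
So from largest to smallest: Na > P > B > F.

Na, P, B, F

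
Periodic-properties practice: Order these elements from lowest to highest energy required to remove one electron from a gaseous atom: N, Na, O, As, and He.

Na < As < O < N < He

He is in period 1, group 18; N is in period 2, group 15; O is in period 2, group 16; Na is in period 3, group 1; As is in period 4, group 15.
IE₁ increases left→right with effective nuclear charge and decreases top→bottom as the valence shell moves farther out.
Neither a single period nor a single group — weigh both effects.
As > Na: the two effects oppose for this pair; the across-period effect wins (947 vs 496 kJ/mol).
O > As: both effects reinforce here, so O is clearly the higher of the two.
N > O: this pair runs against the simple trend — see the exception note.
He > N: relative to N, both the across-period and down-group shifts push He's first ionization energy up.
Note the exception: N has a higher first ionization energy than O, contrary to the simple trend — pairing an electron in O's 2p⁴ costs repulsion energy, so O ionizes more easily than half-filled N (2p³).
Tabulated first ionization energy (kJ/mol): He 2372, N 1402, O 1314, Na 496, As 947.
So from lowest to highest: Na < As < O < N < He.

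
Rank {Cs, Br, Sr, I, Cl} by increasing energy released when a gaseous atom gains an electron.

Sr < Cs < I < Br < Cl

Cl is in period 3, group 17; Br is in period 4, group 17; Sr is in period 5, group 2; I is in period 5, group 17; Cs is in period 6, group 1.
Adding an electron releases more energy for atoms nearer the top right (short of the noble gases).
Here both period and group differ, so the two effects have to be weighed against each other.
Cs > Sr: this pair runs against the simple trend — see the exception note.
I > Cs: relative to Cs, both the across-period and down-group shifts push I's electron affinity up.
Br > I: they share group 17; the group trend gives Br the larger value.
Cl > Br: they share group 17; the group trend gives Cl the larger value.
Note the exception: Cs has a higher electron affinity than Sr, contrary to the simple trend — adding an electron to Sr (ns²) has to open a new, higher-energy np subshell, which is unfavourable.
Approximate values (kJ/mol): Cl 349, Br 325, Sr 5, I 295, Cs 46.
So from lowest to highest: Sr < Cs < I < Br < Cl.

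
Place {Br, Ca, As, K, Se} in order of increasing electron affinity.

Ca, K, As, Se, Br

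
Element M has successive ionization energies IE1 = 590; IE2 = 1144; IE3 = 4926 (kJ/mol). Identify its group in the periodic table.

Look for the largest jump between consecutive ionization energies: IE3/IE2 ≈ 4.3, far larger than any earlier ratio.
That jump marks the point where a core electron is being removed. So the atom has 2 valence electrons.
A main-group element with 2 valence electrons is in group 2.

Group 2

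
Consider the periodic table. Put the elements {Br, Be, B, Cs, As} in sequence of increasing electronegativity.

EN rises left→right (higher Z_eff, smaller atoms) and falls top→bottom (larger, more shielded atoms).
Neither a single period nor a single group — weigh both effects.
Be > Cs: both effects reinforce here, so Be is clearly the higher of the two.
B > Be: B lies to the right of Be in period 2, so the across-period effect alone puts B higher.
As > B: the two effects oppose for this pair; the across-period effect wins (2.18 vs 2.04).
Br > As: both are in period 4; the period trend gives Br the larger value.
Tabulated electronegativity (Pauling): Be 1.57, B 2.04, As 2.18, Br 2.96, Cs 0.79.
So from lowest to highest: Cs < Be < B < As < Br.

Cs < Be < B < As < Br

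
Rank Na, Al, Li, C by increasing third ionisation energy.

Al < C < Na < Li

Consider each +2 ion: Na²⁺ is already 1 electron into the core; Al²⁺ still has 1 valence electron; Li²⁺ is already 1 electron into the core; C²⁺ still has 2 valence electrons.
Pulling an electron out of a noble-gas core costs far more than removing a remaining valence electron, so Na and Li sit at the high end of IE_3.
Valence configurations: Al²⁺ [Ne]3s¹, C²⁺ [He]2s².
The numbers (kJ/mol): Na 6910, Al 2745, Li 11815, C 4620.
Hence IE_3: Al < C < Na < Li.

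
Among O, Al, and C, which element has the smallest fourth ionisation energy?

C

IE_4 is the cost of taking one more electron from the +3 cation: O³⁺ still has 3 valence electrons; Al³⁺ is the bare [Ne] core; C³⁺ still has 1 valence electron.
Core electrons are held far more tightly than valence electrons, so Al tops the IE_4 order.
Valence configurations: O³⁺ [He]2s²2p¹, C³⁺ [He]2s¹.
The numbers (kJ/mol): O 7469, Al 11577, C 6223.
Putting it together, IE_4: C < O < Al.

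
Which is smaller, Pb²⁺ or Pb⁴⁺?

Pb⁴⁺

Both ions have Z = 82 protons, but Pb⁴⁺ has lost more electrons, so its remaining electrons feel a larger effective nuclear charge per electron and are pulled in more tightly.
Higher positive charge → smaller ion, so Pb²⁺ > Pb⁴⁺.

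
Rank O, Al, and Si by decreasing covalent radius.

Al > Si > O

O is in period 2, group 16; Al is in period 3, group 13; Si is in period 3, group 14.
Across a period the added protons contract the valence shell; down a group each new principal shell makes the atom larger.
These span different periods and groups, so the two trends combine.
Si > O: relative to O, both the across-period and down-group shifts push Si's atomic radius up.
Al > Si: both are in period 3; the period trend gives Al the larger value.
Approximate values (pm): O 63, Al 126, Si 116.
So from largest to smallest: Al > Si > O.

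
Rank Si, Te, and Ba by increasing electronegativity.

Si is in period 3, group 14; Te is in period 5, group 16; Ba is in period 6, group 2.
Electronegativity increases across a period and decreases down a group, tracking effective nuclear charge and atomic size.
Neither a single period nor a single group — weigh both effects.
Si > Ba: relative to Ba, both the across-period and down-group shifts push Si's electronegativity up.
Te > Si: the two effects oppose for this pair; the across-period effect wins (2.10 vs 1.90).
For reference (Pauling): Si 1.90, Te 2.10, Ba 0.89.
So from lowest to highest: Ba < Si < Te.

Ba < Si < Te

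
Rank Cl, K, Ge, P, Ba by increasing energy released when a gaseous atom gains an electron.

Ba < K < P < Ge < Cl

Electron affinity generally becomes more exothermic across a period toward the halogens and less exothermic down a group.
Neither a single period nor a single group — weigh both effects.
K > Ba: the two effects oppose for this pair; the down-group effect wins (48 vs 14 kJ/mol).
P > K: both effects reinforce here, so P is clearly the higher of the two.
Ge > P: this pair runs against the simple trend — see the exception note.
Cl > Ge: relative to Ge, both the across-period and down-group shifts push Cl's electron affinity up.
Note the exception: Ge has a higher electron affinity than P, contrary to the simple trend — adding an electron to P's half-filled np³ subshell costs electron-pairing energy.
Approximate values (kJ/mol): P 72, Cl 349, K 48, Ge 119, Ba 14.
So from lowest to highest: Ba < K < P < Ge < Cl.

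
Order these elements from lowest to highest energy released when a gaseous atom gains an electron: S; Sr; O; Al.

O is in period 2, group 16; Al is in period 3, group 13; S is in period 3, group 16; Sr is in period 5, group 2.
Atoms with high Z_eff and room in the valence shell (especially the halogens) have the most exothermic electron affinities.
These span different periods and groups, so the two trends combine.
Al > Sr: relative to Sr, both the across-period and down-group shifts push Al's electron affinity up.
O > Al: both effects reinforce here, so O is clearly the higher of the two.
S > O: this pair runs against the simple trend — see the exception note.
Note the exception: S has a higher electron affinity than O, contrary to the simple trend — the compact 2p subshell of O repels the added electron more than S's larger 3p does.
For reference (kJ/mol): O 141, Al 42, S 200, Sr 5.
So from lowest to highest: Sr < Al < O < S.

Sr < Al < O < S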